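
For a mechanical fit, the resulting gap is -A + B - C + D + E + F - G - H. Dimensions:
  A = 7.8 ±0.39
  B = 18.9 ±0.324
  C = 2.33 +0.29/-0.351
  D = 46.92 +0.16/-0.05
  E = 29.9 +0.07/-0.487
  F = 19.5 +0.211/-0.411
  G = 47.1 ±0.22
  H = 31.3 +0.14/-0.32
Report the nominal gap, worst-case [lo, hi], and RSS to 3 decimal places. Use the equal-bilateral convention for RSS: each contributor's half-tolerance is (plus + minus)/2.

Stack each dimension's contribution:
  -A: nom -7.800 → Σnom=-7.800; wc +0.390/-0.390 → slack +0.390/-0.390; half-tol=0.390, Σhalf²=0.152100
  +B: nom +18.900 → Σnom=11.100; wc +0.324/-0.324 → slack +0.714/-0.714; half-tol=0.324, Σhalf²=0.257076
  -C: nom -2.330 → Σnom=8.770; wc +0.351/-0.290 → slack +1.065/-1.004; half-tol=0.321, Σhalf²=0.359796
  +D: nom +46.920 → Σnom=55.690; wc +0.160/-0.050 → slack +1.225/-1.054; half-tol=0.105, Σhalf²=0.370821
  +E: nom +29.900 → Σnom=85.590; wc +0.070/-0.487 → slack +1.295/-1.541; half-tol=0.278, Σhalf²=0.448384
  +F: nom +19.500 → Σnom=105.090; wc +0.211/-0.411 → slack +1.506/-1.952; half-tol=0.311, Σhalf²=0.545105
  -G: nom -47.100 → Σnom=57.990; wc +0.220/-0.220 → slack +1.726/-2.172; half-tol=0.220, Σhalf²=0.593505
  -H: nom -31.300 → Σnom=26.690; wc +0.320/-0.140 → slack +2.046/-2.312; half-tol=0.230, Σhalf²=0.646405
Nominal = 26.690. Worst-case = [26.690 - 2.312, 26.690 + 2.046] = [24.378, 28.736]. RSS = √0.646405 = 0.804.

nominal=26.690 wc=[24.378,28.736] rss=0.804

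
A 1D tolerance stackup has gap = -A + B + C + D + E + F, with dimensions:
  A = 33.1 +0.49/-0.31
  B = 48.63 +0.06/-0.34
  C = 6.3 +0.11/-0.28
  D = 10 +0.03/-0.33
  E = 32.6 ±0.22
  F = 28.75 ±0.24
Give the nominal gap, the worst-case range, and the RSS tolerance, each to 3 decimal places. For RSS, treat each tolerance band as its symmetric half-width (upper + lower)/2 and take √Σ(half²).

Stack each dimension's contribution:
  -A: nom -33.100 → Σnom=-33.100; wc +0.310/-0.490 → slack +0.310/-0.490; half-tol=0.400, Σhalf²=0.160000
  +B: nom +48.630 → Σnom=15.530; wc +0.060/-0.340 → slack +0.370/-0.830; half-tol=0.200, Σhalf²=0.200000
  +C: nom +6.300 → Σnom=21.830; wc +0.110/-0.280 → slack +0.480/-1.110; half-tol=0.195, Σhalf²=0.238025
  +D: nom +10.000 → Σnom=31.830; wc +0.030/-0.330 → slack +0.510/-1.440; half-tol=0.180, Σhalf²=0.270425
  +E: nom +32.600 → Σnom=64.430; wc +0.220/-0.220 → slack +0.730/-1.660; half-tol=0.220, Σhalf²=0.318825
  +F: nom +28.750 → Σnom=93.180; wc +0.240/-0.240 → slack +0.970/-1.900; half-tol=0.240, Σhalf²=0.376425
Nominal = 93.180. Worst-case = [93.180 - 1.900, 93.180 + 0.970] = [91.280, 94.150]. RSS = √0.376425 = 0.614.

nominal=93.180 wc=[91.280,94.150] rss=0.614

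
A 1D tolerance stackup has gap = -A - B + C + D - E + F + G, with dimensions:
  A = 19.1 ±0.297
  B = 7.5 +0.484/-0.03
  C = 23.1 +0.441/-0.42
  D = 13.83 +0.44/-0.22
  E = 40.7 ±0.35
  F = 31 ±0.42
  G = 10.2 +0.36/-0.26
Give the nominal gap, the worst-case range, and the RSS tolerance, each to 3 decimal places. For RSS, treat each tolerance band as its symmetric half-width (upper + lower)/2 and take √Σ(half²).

nominal=10.830 wc=[8.379,13.168] rss=0.918

Stack each dimension's contribution:
  -A: nom -19.100 → Σnom=-19.100; wc +0.297/-0.297 → slack +0.297/-0.297; half-tol=0.297, Σhalf²=0.088209
  -B: nom -7.500 → Σnom=-26.600; wc +0.030/-0.484 → slack +0.327/-0.781; half-tol=0.257, Σhalf²=0.154258
  +C: nom +23.100 → Σnom=-3.500; wc +0.441/-0.420 → slack +0.768/-1.201; half-tol=0.430, Σhalf²=0.339588
  +D: nom +13.830 → Σnom=10.330; wc +0.440/-0.220 → slack +1.208/-1.421; half-tol=0.330, Σhalf²=0.448488
  -E: nom -40.700 → Σnom=-30.370; wc +0.350/-0.350 → slack +1.558/-1.771; half-tol=0.350, Σhalf²=0.570988
  +F: nom +31.000 → Σnom=0.630; wc +0.420/-0.420 → slack +1.978/-2.191; half-tol=0.420, Σhalf²=0.747388
  +G: nom +10.200 → Σnom=10.830; wc +0.360/-0.260 → slack +2.338/-2.451; half-tol=0.310, Σhalf²=0.843488
Nominal = 10.830. Worst-case = [10.830 - 2.451, 10.830 + 2.338] = [8.379, 13.168]. RSS = √0.843488 = 0.918.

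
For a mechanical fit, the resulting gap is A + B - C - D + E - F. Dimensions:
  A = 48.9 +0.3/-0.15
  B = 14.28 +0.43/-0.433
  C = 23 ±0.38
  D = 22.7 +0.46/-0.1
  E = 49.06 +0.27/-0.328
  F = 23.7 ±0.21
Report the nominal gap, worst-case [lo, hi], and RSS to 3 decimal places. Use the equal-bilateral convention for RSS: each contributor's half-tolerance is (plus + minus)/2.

Stack each dimension's contribution:
  +A: nom +48.900 → Σnom=48.900; wc +0.300/-0.150 → slack +0.300/-0.150; half-tol=0.225, Σhalf²=0.050625
  +B: nom +14.280 → Σnom=63.180; wc +0.430/-0.433 → slack +0.730/-0.583; half-tol=0.431, Σhalf²=0.236817
  -C: nom -23.000 → Σnom=40.180; wc +0.380/-0.380 → slack +1.110/-0.963; half-tol=0.380, Σhalf²=0.381217
  -D: nom -22.700 → Σnom=17.480; wc +0.100/-0.460 → slack +1.210/-1.423; half-tol=0.280, Σhalf²=0.459617
  +E: nom +49.060 → Σnom=66.540; wc +0.270/-0.328 → slack +1.480/-1.751; half-tol=0.299, Σhalf²=0.549018
  -F: nom -23.700 → Σnom=42.840; wc +0.210/-0.210 → slack +1.690/-1.961; half-tol=0.210, Σhalf²=0.593118
Nominal = 42.840. Worst-case = [42.840 - 1.961, 42.840 + 1.690] = [40.879, 44.530]. RSS = √0.593118 = 0.770.

nominal=42.840 wc=[40.879,44.530] rss=0.770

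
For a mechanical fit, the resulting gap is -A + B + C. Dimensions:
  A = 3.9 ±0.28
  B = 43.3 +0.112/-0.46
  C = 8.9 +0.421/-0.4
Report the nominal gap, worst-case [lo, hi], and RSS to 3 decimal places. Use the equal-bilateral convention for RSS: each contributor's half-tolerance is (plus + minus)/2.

Stack each dimension's contribution:
  -A: nom -3.900 → Σnom=-3.900; wc +0.280/-0.280 → slack +0.280/-0.280; half-tol=0.280, Σhalf²=0.078400
  +B: nom +43.300 → Σnom=39.400; wc +0.112/-0.460 → slack +0.392/-0.740; half-tol=0.286, Σhalf²=0.160196
  +C: nom +8.900 → Σnom=48.300; wc +0.421/-0.400 → slack +0.813/-1.140; half-tol=0.410, Σhalf²=0.328706
Nominal = 48.300. Worst-case = [48.300 - 1.140, 48.300 + 0.813] = [47.160, 49.113]. RSS = √0.328706 = 0.573.

nominal=48.300 wc=[47.160,49.113] rss=0.573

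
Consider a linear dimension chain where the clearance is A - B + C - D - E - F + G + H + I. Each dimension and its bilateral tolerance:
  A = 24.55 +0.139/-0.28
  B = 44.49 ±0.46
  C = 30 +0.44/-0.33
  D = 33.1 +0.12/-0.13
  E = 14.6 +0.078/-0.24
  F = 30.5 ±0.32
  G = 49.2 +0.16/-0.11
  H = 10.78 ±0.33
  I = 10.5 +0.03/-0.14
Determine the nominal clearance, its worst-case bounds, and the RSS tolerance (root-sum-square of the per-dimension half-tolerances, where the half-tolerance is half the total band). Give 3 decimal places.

Stack each dimension's contribution:
  +A: nom +24.550 → Σnom=24.550; wc +0.139/-0.280 → slack +0.139/-0.280; half-tol=0.210, Σhalf²=0.043890
  -B: nom -44.490 → Σnom=-19.940; wc +0.460/-0.460 → slack +0.599/-0.740; half-tol=0.460, Σhalf²=0.255490
  +C: nom +30.000 → Σnom=10.060; wc +0.440/-0.330 → slack +1.039/-1.070; half-tol=0.385, Σhalf²=0.403715
  -D: nom -33.100 → Σnom=-23.040; wc +0.130/-0.120 → slack +1.169/-1.190; half-tol=0.125, Σhalf²=0.419340
  -E: nom -14.600 → Σnom=-37.640; wc +0.240/-0.078 → slack +1.409/-1.268; half-tol=0.159, Σhalf²=0.444621
  -F: nom -30.500 → Σnom=-68.140; wc +0.320/-0.320 → slack +1.729/-1.588; half-tol=0.320, Σhalf²=0.547021
  +G: nom +49.200 → Σnom=-18.940; wc +0.160/-0.110 → slack +1.889/-1.698; half-tol=0.135, Σhalf²=0.565246
  +H: nom +10.780 → Σnom=-8.160; wc +0.330/-0.330 → slack +2.219/-2.028; half-tol=0.330, Σhalf²=0.674146
  +I: nom +10.500 → Σnom=2.340; wc +0.030/-0.140 → slack +2.249/-2.168; half-tol=0.085, Σhalf²=0.681371
Nominal = 2.340. Worst-case = [2.340 - 2.168, 2.340 + 2.249] = [0.172, 4.589]. RSS = √0.681371 = 0.825.

nominal=2.340 wc=[0.172,4.589] rss=0.825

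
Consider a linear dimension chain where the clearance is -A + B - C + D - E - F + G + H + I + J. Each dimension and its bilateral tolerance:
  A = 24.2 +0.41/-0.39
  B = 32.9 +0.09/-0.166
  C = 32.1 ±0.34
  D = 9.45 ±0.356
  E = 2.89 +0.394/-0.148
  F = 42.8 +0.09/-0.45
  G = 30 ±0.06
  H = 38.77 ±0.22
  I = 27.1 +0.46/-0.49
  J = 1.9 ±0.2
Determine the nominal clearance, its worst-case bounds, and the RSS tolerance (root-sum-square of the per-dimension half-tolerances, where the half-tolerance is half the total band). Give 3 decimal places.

nominal=38.130 wc=[35.404,40.844] rss=0.940

Stack each dimension's contribution:
  -A: nom -24.200 → Σnom=-24.200; wc +0.390/-0.410 → slack +0.390/-0.410; half-tol=0.400, Σhalf²=0.160000
  +B: nom +32.900 → Σnom=8.700; wc +0.090/-0.166 → slack +0.480/-0.576; half-tol=0.128, Σhalf²=0.176384
  -C: nom -32.100 → Σnom=-23.400; wc +0.340/-0.340 → slack +0.820/-0.916; half-tol=0.340, Σhalf²=0.291984
  +D: nom +9.450 → Σnom=-13.950; wc +0.356/-0.356 → slack +1.176/-1.272; half-tol=0.356, Σhalf²=0.418720
  -E: nom -2.890 → Σnom=-16.840; wc +0.148/-0.394 → slack +1.324/-1.666; half-tol=0.271, Σhalf²=0.492161
  -F: nom -42.800 → Σnom=-59.640; wc +0.450/-0.090 → slack +1.774/-1.756; half-tol=0.270, Σhalf²=0.565061
  +G: nom +30.000 → Σnom=-29.640; wc +0.060/-0.060 → slack +1.834/-1.816; half-tol=0.060, Σhalf²=0.568661
  +H: nom +38.770 → Σnom=9.130; wc +0.220/-0.220 → slack +2.054/-2.036; half-tol=0.220, Σhalf²=0.617061
  +I: nom +27.100 → Σnom=36.230; wc +0.460/-0.490 → slack +2.514/-2.526; half-tol=0.475, Σhalf²=0.842686
  +J: nom +1.900 → Σnom=38.130; wc +0.200/-0.200 → slack +2.714/-2.726; half-tol=0.200, Σhalf²=0.882686
Nominal = 38.130. Worst-case = [38.130 - 2.726, 38.130 + 2.714] = [35.404, 40.844]. RSS = √0.882686 = 0.940.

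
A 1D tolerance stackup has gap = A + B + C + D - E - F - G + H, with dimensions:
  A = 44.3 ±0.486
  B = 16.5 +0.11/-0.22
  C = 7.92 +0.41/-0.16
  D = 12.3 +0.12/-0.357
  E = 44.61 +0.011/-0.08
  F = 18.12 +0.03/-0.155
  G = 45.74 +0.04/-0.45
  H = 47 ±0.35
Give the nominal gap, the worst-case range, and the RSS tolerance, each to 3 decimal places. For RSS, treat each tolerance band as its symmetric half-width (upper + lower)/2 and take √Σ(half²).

Stack each dimension's contribution:
  +A: nom +44.300 → Σnom=44.300; wc +0.486/-0.486 → slack +0.486/-0.486; half-tol=0.486, Σhalf²=0.236196
  +B: nom +16.500 → Σnom=60.800; wc +0.110/-0.220 → slack +0.596/-0.706; half-tol=0.165, Σhalf²=0.263421
  +C: nom +7.920 → Σnom=68.720; wc +0.410/-0.160 → slack +1.006/-0.866; half-tol=0.285, Σhalf²=0.344646
  +D: nom +12.300 → Σnom=81.020; wc +0.120/-0.357 → slack +1.126/-1.223; half-tol=0.238, Σhalf²=0.401528
  -E: nom -44.610 → Σnom=36.410; wc +0.080/-0.011 → slack +1.206/-1.234; half-tol=0.045, Σhalf²=0.403599
  -F: nom -18.120 → Σnom=18.290; wc +0.155/-0.030 → slack +1.361/-1.264; half-tol=0.092, Σhalf²=0.412155
  -G: nom -45.740 → Σnom=-27.450; wc +0.450/-0.040 → slack +1.811/-1.304; half-tol=0.245, Σhalf²=0.472180
  +H: nom +47.000 → Σnom=19.550; wc +0.350/-0.350 → slack +2.161/-1.654; half-tol=0.350, Σhalf²=0.594680
Nominal = 19.550. Worst-case = [19.550 - 1.654, 19.550 + 2.161] = [17.896, 21.711]. RSS = √0.594680 = 0.771.

nominal=19.550 wc=[17.896,21.711] rss=0.771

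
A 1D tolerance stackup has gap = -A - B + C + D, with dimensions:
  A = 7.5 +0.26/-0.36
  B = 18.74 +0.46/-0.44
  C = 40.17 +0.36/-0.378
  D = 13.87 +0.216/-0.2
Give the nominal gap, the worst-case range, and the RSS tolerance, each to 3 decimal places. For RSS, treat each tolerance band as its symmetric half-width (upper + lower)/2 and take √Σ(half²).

nominal=27.800 wc=[26.502,29.176] rss=0.691

Stack each dimension's contribution:
  -A: nom -7.500 → Σnom=-7.500; wc +0.360/-0.260 → slack +0.360/-0.260; half-tol=0.310, Σhalf²=0.096100
  -B: nom -18.740 → Σnom=-26.240; wc +0.440/-0.460 → slack +0.800/-0.720; half-tol=0.450, Σhalf²=0.298600
  +C: nom +40.170 → Σnom=13.930; wc +0.360/-0.378 → slack +1.160/-1.098; half-tol=0.369, Σhalf²=0.434761
  +D: nom +13.870 → Σnom=27.800; wc +0.216/-0.200 → slack +1.376/-1.298; half-tol=0.208, Σhalf²=0.478025
Nominal = 27.800. Worst-case = [27.800 - 1.298, 27.800 + 1.376] = [26.502, 29.176]. RSS = √0.478025 = 0.691.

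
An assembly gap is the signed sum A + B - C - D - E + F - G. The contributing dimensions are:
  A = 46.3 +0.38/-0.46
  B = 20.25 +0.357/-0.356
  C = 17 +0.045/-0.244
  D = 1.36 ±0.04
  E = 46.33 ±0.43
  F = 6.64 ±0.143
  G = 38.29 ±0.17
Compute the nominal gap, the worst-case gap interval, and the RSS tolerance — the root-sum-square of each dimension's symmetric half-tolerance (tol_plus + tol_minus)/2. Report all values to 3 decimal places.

nominal=-29.790 wc=[-31.434,-28.026] rss=0.748

Stack each dimension's contribution:
  +A: nom +46.300 → Σnom=46.300; wc +0.380/-0.460 → slack +0.380/-0.460; half-tol=0.420, Σhalf²=0.176400
  +B: nom +20.250 → Σnom=66.550; wc +0.357/-0.356 → slack +0.737/-0.816; half-tol=0.356, Σhalf²=0.303492
  -C: nom -17.000 → Σnom=49.550; wc +0.244/-0.045 → slack +0.981/-0.861; half-tol=0.144, Σhalf²=0.324373
  -D: nom -1.360 → Σnom=48.190; wc +0.040/-0.040 → slack +1.021/-0.901; half-tol=0.040, Σhalf²=0.325972
  -E: nom -46.330 → Σnom=1.860; wc +0.430/-0.430 → slack +1.451/-1.331; half-tol=0.430, Σhalf²=0.510872
  +F: nom +6.640 → Σnom=8.500; wc +0.143/-0.143 → slack +1.594/-1.474; half-tol=0.143, Σhalf²=0.531322
  -G: nom -38.290 → Σnom=-29.790; wc +0.170/-0.170 → slack +1.764/-1.644; half-tol=0.170, Σhalf²=0.560222
Nominal = -29.790. Worst-case = [-29.790 - 1.644, -29.790 + 1.764] = [-31.434, -28.026]. RSS = √0.560222 = 0.748.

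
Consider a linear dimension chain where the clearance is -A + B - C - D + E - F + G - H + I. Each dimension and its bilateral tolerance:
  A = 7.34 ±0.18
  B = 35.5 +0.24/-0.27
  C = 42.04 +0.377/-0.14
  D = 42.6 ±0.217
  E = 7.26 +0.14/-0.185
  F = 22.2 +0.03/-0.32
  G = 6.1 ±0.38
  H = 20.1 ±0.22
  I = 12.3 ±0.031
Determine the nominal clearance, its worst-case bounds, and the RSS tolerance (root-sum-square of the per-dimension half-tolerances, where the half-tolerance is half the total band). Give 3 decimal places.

nominal=-73.120 wc=[-75.010,-71.252] rss=0.680

Stack each dimension's contribution:
  -A: nom -7.340 → Σnom=-7.340; wc +0.180/-0.180 → slack +0.180/-0.180; half-tol=0.180, Σhalf²=0.032400
  +B: nom +35.500 → Σnom=28.160; wc +0.240/-0.270 → slack +0.420/-0.450; half-tol=0.255, Σhalf²=0.097425
  -C: nom -42.040 → Σnom=-13.880; wc +0.140/-0.377 → slack +0.560/-0.827; half-tol=0.259, Σhalf²=0.164247
  -D: nom -42.600 → Σnom=-56.480; wc +0.217/-0.217 → slack +0.777/-1.044; half-tol=0.217, Σhalf²=0.211336
  +E: nom +7.260 → Σnom=-49.220; wc +0.140/-0.185 → slack +0.917/-1.229; half-tol=0.163, Σhalf²=0.237742
  -F: nom -22.200 → Σnom=-71.420; wc +0.320/-0.030 → slack +1.237/-1.259; half-tol=0.175, Σhalf²=0.268367
  +G: nom +6.100 → Σnom=-65.320; wc +0.380/-0.380 → slack +1.617/-1.639; half-tol=0.380, Σhalf²=0.412767
  -H: nom -20.100 → Σnom=-85.420; wc +0.220/-0.220 → slack +1.837/-1.859; half-tol=0.220, Σhalf²=0.461167
  +I: nom +12.300 → Σnom=-73.120; wc +0.031/-0.031 → slack +1.868/-1.890; half-tol=0.031, Σhalf²=0.462128
Nominal = -73.120. Worst-case = [-73.120 - 1.890, -73.120 + 1.868] = [-75.010, -71.252]. RSS = √0.462128 = 0.680.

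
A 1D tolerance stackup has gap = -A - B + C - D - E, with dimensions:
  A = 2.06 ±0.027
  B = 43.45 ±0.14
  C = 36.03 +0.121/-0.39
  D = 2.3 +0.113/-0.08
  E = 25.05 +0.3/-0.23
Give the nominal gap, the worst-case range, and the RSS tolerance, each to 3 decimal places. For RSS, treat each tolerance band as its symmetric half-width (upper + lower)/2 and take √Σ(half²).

nominal=-36.830 wc=[-37.800,-36.232] rss=0.406

Stack each dimension's contribution:
  -A: nom -2.060 → Σnom=-2.060; wc +0.027/-0.027 → slack +0.027/-0.027; half-tol=0.027, Σhalf²=0.000729
  -B: nom -43.450 → Σnom=-45.510; wc +0.140/-0.140 → slack +0.167/-0.167; half-tol=0.140, Σhalf²=0.020329
  +C: nom +36.030 → Σnom=-9.480; wc +0.121/-0.390 → slack +0.288/-0.557; half-tol=0.256, Σhalf²=0.085609
  -D: nom -2.300 → Σnom=-11.780; wc +0.080/-0.113 → slack +0.368/-0.670; half-tol=0.097, Σhalf²=0.094921
  -E: nom -25.050 → Σnom=-36.830; wc +0.230/-0.300 → slack +0.598/-0.970; half-tol=0.265, Σhalf²=0.165147
Nominal = -36.830. Worst-case = [-36.830 - 0.970, -36.830 + 0.598] = [-37.800, -36.232]. RSS = √0.165147 = 0.406.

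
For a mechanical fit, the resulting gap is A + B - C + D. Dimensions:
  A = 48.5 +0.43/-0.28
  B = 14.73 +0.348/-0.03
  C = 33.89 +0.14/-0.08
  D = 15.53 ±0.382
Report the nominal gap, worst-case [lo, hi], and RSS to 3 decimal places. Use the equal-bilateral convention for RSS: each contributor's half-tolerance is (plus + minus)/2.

Stack each dimension's contribution:
  +A: nom +48.500 → Σnom=48.500; wc +0.430/-0.280 → slack +0.430/-0.280; half-tol=0.355, Σhalf²=0.126025
  +B: nom +14.730 → Σnom=63.230; wc +0.348/-0.030 → slack +0.778/-0.310; half-tol=0.189, Σhalf²=0.161746
  -C: nom -33.890 → Σnom=29.340; wc +0.080/-0.140 → slack +0.858/-0.450; half-tol=0.110, Σhalf²=0.173846
  +D: nom +15.530 → Σnom=44.870; wc +0.382/-0.382 → slack +1.240/-0.832; half-tol=0.382, Σhalf²=0.319770
Nominal = 44.870. Worst-case = [44.870 - 0.832, 44.870 + 1.240] = [44.038, 46.110]. RSS = √0.319770 = 0.565.

nominal=44.870 wc=[44.038,46.110] rss=0.565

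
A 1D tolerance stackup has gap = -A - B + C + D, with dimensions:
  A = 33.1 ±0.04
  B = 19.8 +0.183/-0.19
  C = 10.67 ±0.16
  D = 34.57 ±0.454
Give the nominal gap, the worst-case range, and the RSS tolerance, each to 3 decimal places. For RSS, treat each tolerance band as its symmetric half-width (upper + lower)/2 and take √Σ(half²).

Stack each dimension's contribution:
  -A: nom -33.100 → Σnom=-33.100; wc +0.040/-0.040 → slack +0.040/-0.040; half-tol=0.040, Σhalf²=0.001600
  -B: nom -19.800 → Σnom=-52.900; wc +0.190/-0.183 → slack +0.230/-0.223; half-tol=0.186, Σhalf²=0.036382
  +C: nom +10.670 → Σnom=-42.230; wc +0.160/-0.160 → slack +0.390/-0.383; half-tol=0.160, Σhalf²=0.061982
  +D: nom +34.570 → Σnom=-7.660; wc +0.454/-0.454 → slack +0.844/-0.837; half-tol=0.454, Σhalf²=0.268098
Nominal = -7.660. Worst-case = [-7.660 - 0.837, -7.660 + 0.844] = [-8.497, -6.816]. RSS = √0.268098 = 0.518.

nominal=-7.660 wc=[-8.497,-6.816] rss=0.518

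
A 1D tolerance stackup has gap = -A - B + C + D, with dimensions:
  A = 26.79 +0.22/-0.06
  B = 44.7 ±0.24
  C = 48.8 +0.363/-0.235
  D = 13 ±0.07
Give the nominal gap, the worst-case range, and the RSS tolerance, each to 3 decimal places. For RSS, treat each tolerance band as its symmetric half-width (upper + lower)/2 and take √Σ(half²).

Stack each dimension's contribution:
  -A: nom -26.790 → Σnom=-26.790; wc +0.060/-0.220 → slack +0.060/-0.220; half-tol=0.140, Σhalf²=0.019600
  -B: nom -44.700 → Σnom=-71.490; wc +0.240/-0.240 → slack +0.300/-0.460; half-tol=0.240, Σhalf²=0.077200
  +C: nom +48.800 → Σnom=-22.690; wc +0.363/-0.235 → slack +0.663/-0.695; half-tol=0.299, Σhalf²=0.166601
  +D: nom +13.000 → Σnom=-9.690; wc +0.070/-0.070 → slack +0.733/-0.765; half-tol=0.070, Σhalf²=0.171501
Nominal = -9.690. Worst-case = [-9.690 - 0.765, -9.690 + 0.733] = [-10.455, -8.957]. RSS = √0.171501 = 0.414.

nominal=-9.690 wc=[-10.455,-8.957] rss=0.414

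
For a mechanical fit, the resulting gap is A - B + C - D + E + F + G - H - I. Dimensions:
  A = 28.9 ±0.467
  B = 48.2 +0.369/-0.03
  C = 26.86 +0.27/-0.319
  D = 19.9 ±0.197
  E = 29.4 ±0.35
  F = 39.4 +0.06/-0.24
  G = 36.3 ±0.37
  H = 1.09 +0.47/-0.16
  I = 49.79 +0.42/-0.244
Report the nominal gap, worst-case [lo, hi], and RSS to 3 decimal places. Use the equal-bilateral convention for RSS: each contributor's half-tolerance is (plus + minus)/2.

nominal=41.880 wc=[38.678,44.028] rss=0.935

Stack each dimension's contribution:
  +A: nom +28.900 → Σnom=28.900; wc +0.467/-0.467 → slack +0.467/-0.467; half-tol=0.467, Σhalf²=0.218089
  -B: nom -48.200 → Σnom=-19.300; wc +0.030/-0.369 → slack +0.497/-0.836; half-tol=0.200, Σhalf²=0.257889
  +C: nom +26.860 → Σnom=7.560; wc +0.270/-0.319 → slack +0.767/-1.155; half-tol=0.294, Σhalf²=0.344620
  -D: nom -19.900 → Σnom=-12.340; wc +0.197/-0.197 → slack +0.964/-1.352; half-tol=0.197, Σhalf²=0.383429
  +E: nom +29.400 → Σnom=17.060; wc +0.350/-0.350 → slack +1.314/-1.702; half-tol=0.350, Σhalf²=0.505929
  +F: nom +39.400 → Σnom=56.460; wc +0.060/-0.240 → slack +1.374/-1.942; half-tol=0.150, Σhalf²=0.528428
  +G: nom +36.300 → Σnom=92.760; wc +0.370/-0.370 → slack +1.744/-2.312; half-tol=0.370, Σhalf²=0.665328
  -H: nom -1.090 → Σnom=91.670; wc +0.160/-0.470 → slack +1.904/-2.782; half-tol=0.315, Σhalf²=0.764553
  -I: nom -49.790 → Σnom=41.880; wc +0.244/-0.420 → slack +2.148/-3.202; half-tol=0.332, Σhalf²=0.874777
Nominal = 41.880. Worst-case = [41.880 - 3.202, 41.880 + 2.148] = [38.678, 44.028]. RSS = √0.874777 = 0.935.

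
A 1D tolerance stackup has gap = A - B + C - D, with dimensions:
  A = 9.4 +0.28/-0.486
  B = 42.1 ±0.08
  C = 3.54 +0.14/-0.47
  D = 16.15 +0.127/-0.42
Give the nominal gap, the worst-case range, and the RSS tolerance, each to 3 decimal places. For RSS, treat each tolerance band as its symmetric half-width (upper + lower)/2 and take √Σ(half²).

Stack each dimension's contribution:
  +A: nom +9.400 → Σnom=9.400; wc +0.280/-0.486 → slack +0.280/-0.486; half-tol=0.383, Σhalf²=0.146689
  -B: nom -42.100 → Σnom=-32.700; wc +0.080/-0.080 → slack +0.360/-0.566; half-tol=0.080, Σhalf²=0.153089
  +C: nom +3.540 → Σnom=-29.160; wc +0.140/-0.470 → slack +0.500/-1.036; half-tol=0.305, Σhalf²=0.246114
  -D: nom -16.150 → Σnom=-45.310; wc +0.420/-0.127 → slack +0.920/-1.163; half-tol=0.273, Σhalf²=0.320916
Nominal = -45.310. Worst-case = [-45.310 - 1.163, -45.310 + 0.920] = [-46.473, -44.390]. RSS = √0.320916 = 0.566.

nominal=-45.310 wc=[-46.473,-44.390] rss=0.566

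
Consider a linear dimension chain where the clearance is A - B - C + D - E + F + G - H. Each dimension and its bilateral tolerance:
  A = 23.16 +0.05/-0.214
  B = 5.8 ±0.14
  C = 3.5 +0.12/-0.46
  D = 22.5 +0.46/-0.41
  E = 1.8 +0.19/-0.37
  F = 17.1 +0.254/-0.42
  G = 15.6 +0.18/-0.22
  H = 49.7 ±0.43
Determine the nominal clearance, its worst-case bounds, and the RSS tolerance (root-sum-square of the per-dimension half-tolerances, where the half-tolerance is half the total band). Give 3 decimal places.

Stack each dimension's contribution:
  +A: nom +23.160 → Σnom=23.160; wc +0.050/-0.214 → slack +0.050/-0.214; half-tol=0.132, Σhalf²=0.017424
  -B: nom -5.800 → Σnom=17.360; wc +0.140/-0.140 → slack +0.190/-0.354; half-tol=0.140, Σhalf²=0.037024
  -C: nom -3.500 → Σnom=13.860; wc +0.460/-0.120 → slack +0.650/-0.474; half-tol=0.290, Σhalf²=0.121124
  +D: nom +22.500 → Σnom=36.360; wc +0.460/-0.410 → slack +1.110/-0.884; half-tol=0.435, Σhalf²=0.310349
  -E: nom -1.800 → Σnom=34.560; wc +0.370/-0.190 → slack +1.480/-1.074; half-tol=0.280, Σhalf²=0.388749
  +F: nom +17.100 → Σnom=51.660; wc +0.254/-0.420 → slack +1.734/-1.494; half-tol=0.337, Σhalf²=0.502318
  +G: nom +15.600 → Σnom=67.260; wc +0.180/-0.220 → slack +1.914/-1.714; half-tol=0.200, Σhalf²=0.542318
  -H: nom -49.700 → Σnom=17.560; wc +0.430/-0.430 → slack +2.344/-2.144; half-tol=0.430, Σhalf²=0.727218
Nominal = 17.560. Worst-case = [17.560 - 2.144, 17.560 + 2.344] = [15.416, 19.904]. RSS = √0.727218 = 0.853.

nominal=17.560 wc=[15.416,19.904] rss=0.853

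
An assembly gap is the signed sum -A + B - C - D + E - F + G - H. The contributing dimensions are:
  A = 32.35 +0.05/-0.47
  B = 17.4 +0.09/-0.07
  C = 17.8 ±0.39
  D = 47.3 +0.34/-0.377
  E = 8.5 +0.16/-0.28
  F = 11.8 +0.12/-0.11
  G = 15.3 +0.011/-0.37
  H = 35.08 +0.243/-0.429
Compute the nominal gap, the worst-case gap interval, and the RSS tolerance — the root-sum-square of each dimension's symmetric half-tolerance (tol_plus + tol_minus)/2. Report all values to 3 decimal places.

nominal=-103.130 wc=[-104.993,-101.093] rss=0.752

Stack each dimension's contribution:
  -A: nom -32.350 → Σnom=-32.350; wc +0.470/-0.050 → slack +0.470/-0.050; half-tol=0.260, Σhalf²=0.067600
  +B: nom +17.400 → Σnom=-14.950; wc +0.090/-0.070 → slack +0.560/-0.120; half-tol=0.080, Σhalf²=0.074000
  -C: nom -17.800 → Σnom=-32.750; wc +0.390/-0.390 → slack +0.950/-0.510; half-tol=0.390, Σhalf²=0.226100
  -D: nom -47.300 → Σnom=-80.050; wc +0.377/-0.340 → slack +1.327/-0.850; half-tol=0.359, Σhalf²=0.354622
  +E: nom +8.500 → Σnom=-71.550; wc +0.160/-0.280 → slack +1.487/-1.130; half-tol=0.220, Σhalf²=0.403022
  -F: nom -11.800 → Σnom=-83.350; wc +0.110/-0.120 → slack +1.597/-1.250; half-tol=0.115, Σhalf²=0.416247
  +G: nom +15.300 → Σnom=-68.050; wc +0.011/-0.370 → slack +1.608/-1.620; half-tol=0.191, Σhalf²=0.452538
  -H: nom -35.080 → Σnom=-103.130; wc +0.429/-0.243 → slack +2.037/-1.863; half-tol=0.336, Σhalf²=0.565434
Nominal = -103.130. Worst-case = [-103.130 - 1.863, -103.130 + 2.037] = [-104.993, -101.093]. RSS = √0.565434 = 0.752.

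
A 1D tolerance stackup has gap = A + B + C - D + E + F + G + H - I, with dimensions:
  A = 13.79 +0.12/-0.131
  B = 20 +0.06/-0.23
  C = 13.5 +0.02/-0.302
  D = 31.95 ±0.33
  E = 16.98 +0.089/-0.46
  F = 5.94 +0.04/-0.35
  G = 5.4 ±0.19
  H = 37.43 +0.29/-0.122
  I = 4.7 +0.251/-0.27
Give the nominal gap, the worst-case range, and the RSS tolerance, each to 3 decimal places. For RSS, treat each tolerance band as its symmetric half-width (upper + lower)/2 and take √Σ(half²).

Stack each dimension's contribution:
  +A: nom +13.790 → Σnom=13.790; wc +0.120/-0.131 → slack +0.120/-0.131; half-tol=0.126, Σhalf²=0.015750
  +B: nom +20.000 → Σnom=33.790; wc +0.060/-0.230 → slack +0.180/-0.361; half-tol=0.145, Σhalf²=0.036775
  +C: nom +13.500 → Σnom=47.290; wc +0.020/-0.302 → slack +0.200/-0.663; half-tol=0.161, Σhalf²=0.062696
  -D: nom -31.950 → Σnom=15.340; wc +0.330/-0.330 → slack +0.530/-0.993; half-tol=0.330, Σhalf²=0.171596
  +E: nom +16.980 → Σnom=32.320; wc +0.089/-0.460 → slack +0.619/-1.453; half-tol=0.275, Σhalf²=0.246947
  +F: nom +5.940 → Σnom=38.260; wc +0.040/-0.350 → slack +0.659/-1.803; half-tol=0.195, Σhalf²=0.284971
  +G: nom +5.400 → Σnom=43.660; wc +0.190/-0.190 → slack +0.849/-1.993; half-tol=0.190, Σhalf²=0.321072
  +H: nom +37.430 → Σnom=81.090; wc +0.290/-0.122 → slack +1.139/-2.115; half-tol=0.206, Σhalf²=0.363507
  -I: nom -4.700 → Σnom=76.390; wc +0.270/-0.251 → slack +1.409/-2.366; half-tol=0.261, Σhalf²=0.431368
Nominal = 76.390. Worst-case = [76.390 - 2.366, 76.390 + 1.409] = [74.024, 77.799]. RSS = √0.431368 = 0.657.

nominal=76.390 wc=[74.024,77.799] rss=0.657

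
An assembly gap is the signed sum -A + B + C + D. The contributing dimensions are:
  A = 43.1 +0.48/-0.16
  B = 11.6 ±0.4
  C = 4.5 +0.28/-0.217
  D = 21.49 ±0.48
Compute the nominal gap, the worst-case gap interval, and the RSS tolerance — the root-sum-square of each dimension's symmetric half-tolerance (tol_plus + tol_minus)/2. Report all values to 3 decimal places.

Stack each dimension's contribution:
  -A: nom -43.100 → Σnom=-43.100; wc +0.160/-0.480 → slack +0.160/-0.480; half-tol=0.320, Σhalf²=0.102400
  +B: nom +11.600 → Σnom=-31.500; wc +0.400/-0.400 → slack +0.560/-0.880; half-tol=0.400, Σhalf²=0.262400
  +C: nom +4.500 → Σnom=-27.000; wc +0.280/-0.217 → slack +0.840/-1.097; half-tol=0.248, Σhalf²=0.324152
  +D: nom +21.490 → Σnom=-5.510; wc +0.480/-0.480 → slack +1.320/-1.577; half-tol=0.480, Σhalf²=0.554552
Nominal = -5.510. Worst-case = [-5.510 - 1.577, -5.510 + 1.320] = [-7.087, -4.190]. RSS = √0.554552 = 0.745.

nominal=-5.510 wc=[-7.087,-4.190] rss=0.745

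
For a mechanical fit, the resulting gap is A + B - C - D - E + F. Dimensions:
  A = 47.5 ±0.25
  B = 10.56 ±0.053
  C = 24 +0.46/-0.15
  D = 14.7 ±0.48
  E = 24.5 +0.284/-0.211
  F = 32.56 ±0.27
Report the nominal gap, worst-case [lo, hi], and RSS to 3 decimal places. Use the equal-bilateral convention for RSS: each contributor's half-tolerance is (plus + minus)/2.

Stack each dimension's contribution:
  +A: nom +47.500 → Σnom=47.500; wc +0.250/-0.250 → slack +0.250/-0.250; half-tol=0.250, Σhalf²=0.062500
  +B: nom +10.560 → Σnom=58.060; wc +0.053/-0.053 → slack +0.303/-0.303; half-tol=0.053, Σhalf²=0.065309
  -C: nom -24.000 → Σnom=34.060; wc +0.150/-0.460 → slack +0.453/-0.763; half-tol=0.305, Σhalf²=0.158334
  -D: nom -14.700 → Σnom=19.360; wc +0.480/-0.480 → slack +0.933/-1.243; half-tol=0.480, Σhalf²=0.388734
  -E: nom -24.500 → Σnom=-5.140; wc +0.211/-0.284 → slack +1.144/-1.527; half-tol=0.247, Σhalf²=0.449990
  +F: nom +32.560 → Σnom=27.420; wc +0.270/-0.270 → slack +1.414/-1.797; half-tol=0.270, Σhalf²=0.522890
Nominal = 27.420. Worst-case = [27.420 - 1.797, 27.420 + 1.414] = [25.623, 28.834]. RSS = √0.522890 = 0.723.

nominal=27.420 wc=[25.623,28.834] rss=0.723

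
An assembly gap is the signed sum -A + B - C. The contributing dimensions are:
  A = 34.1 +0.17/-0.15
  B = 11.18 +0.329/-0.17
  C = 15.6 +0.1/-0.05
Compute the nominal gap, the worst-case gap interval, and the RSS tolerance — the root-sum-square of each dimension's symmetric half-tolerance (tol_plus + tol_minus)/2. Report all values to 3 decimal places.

Stack each dimension's contribution:
  -A: nom -34.100 → Σnom=-34.100; wc +0.150/-0.170 → slack +0.150/-0.170; half-tol=0.160, Σhalf²=0.025600
  +B: nom +11.180 → Σnom=-22.920; wc +0.329/-0.170 → slack +0.479/-0.340; half-tol=0.249, Σhalf²=0.087850
  -C: nom -15.600 → Σnom=-38.520; wc +0.050/-0.100 → slack +0.529/-0.440; half-tol=0.075, Σhalf²=0.093475
Nominal = -38.520. Worst-case = [-38.520 - 0.440, -38.520 + 0.529] = [-38.960, -37.991]. RSS = √0.093475 = 0.306.

nominal=-38.520 wc=[-38.960,-37.991] rss=0.306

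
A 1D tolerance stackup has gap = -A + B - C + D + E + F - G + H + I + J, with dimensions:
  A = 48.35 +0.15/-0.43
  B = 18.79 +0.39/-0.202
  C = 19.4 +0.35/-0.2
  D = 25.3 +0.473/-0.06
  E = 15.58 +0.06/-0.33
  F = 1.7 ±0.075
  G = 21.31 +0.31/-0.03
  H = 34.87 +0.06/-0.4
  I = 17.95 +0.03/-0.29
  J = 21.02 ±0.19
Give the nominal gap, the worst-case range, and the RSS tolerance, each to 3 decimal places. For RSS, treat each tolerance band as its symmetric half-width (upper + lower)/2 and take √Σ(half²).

nominal=46.150 wc=[43.793,48.088] rss=0.711

Stack each dimension's contribution:
  -A: nom -48.350 → Σnom=-48.350; wc +0.430/-0.150 → slack +0.430/-0.150; half-tol=0.290, Σhalf²=0.084100
  +B: nom +18.790 → Σnom=-29.560; wc +0.390/-0.202 → slack +0.820/-0.352; half-tol=0.296, Σhalf²=0.171716
  -C: nom -19.400 → Σnom=-48.960; wc +0.200/-0.350 → slack +1.020/-0.702; half-tol=0.275, Σhalf²=0.247341
  +D: nom +25.300 → Σnom=-23.660; wc +0.473/-0.060 → slack +1.493/-0.762; half-tol=0.266, Σhalf²=0.318363
  +E: nom +15.580 → Σnom=-8.080; wc +0.060/-0.330 → slack +1.553/-1.092; half-tol=0.195, Σhalf²=0.356388
  +F: nom +1.700 → Σnom=-6.380; wc +0.075/-0.075 → slack +1.628/-1.167; half-tol=0.075, Σhalf²=0.362013
  -G: nom -21.310 → Σnom=-27.690; wc +0.030/-0.310 → slack +1.658/-1.477; half-tol=0.170, Σhalf²=0.390913
  +H: nom +34.870 → Σnom=7.180; wc +0.060/-0.400 → slack +1.718/-1.877; half-tol=0.230, Σhalf²=0.443813
  +I: nom +17.950 → Σnom=25.130; wc +0.030/-0.290 → slack +1.748/-2.167; half-tol=0.160, Σhalf²=0.469413
  +J: nom +21.020 → Σnom=46.150; wc +0.190/-0.190 → slack +1.938/-2.357; half-tol=0.190, Σhalf²=0.505513
Nominal = 46.150. Worst-case = [46.150 - 2.357, 46.150 + 1.938] = [43.793, 48.088]. RSS = √0.505513 = 0.711.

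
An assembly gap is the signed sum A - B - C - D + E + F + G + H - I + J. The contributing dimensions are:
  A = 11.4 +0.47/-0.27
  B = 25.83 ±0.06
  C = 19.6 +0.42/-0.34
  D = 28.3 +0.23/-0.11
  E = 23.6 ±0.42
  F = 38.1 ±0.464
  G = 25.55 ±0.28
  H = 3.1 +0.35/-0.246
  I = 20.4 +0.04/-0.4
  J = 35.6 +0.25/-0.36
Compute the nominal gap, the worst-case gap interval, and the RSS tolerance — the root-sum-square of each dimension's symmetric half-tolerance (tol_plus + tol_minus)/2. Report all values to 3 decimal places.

Stack each dimension's contribution:
  +A: nom +11.400 → Σnom=11.400; wc +0.470/-0.270 → slack +0.470/-0.270; half-tol=0.370, Σhalf²=0.136900
  -B: nom -25.830 → Σnom=-14.430; wc +0.060/-0.060 → slack +0.530/-0.330; half-tol=0.060, Σhalf²=0.140500
  -C: nom -19.600 → Σnom=-34.030; wc +0.340/-0.420 → slack +0.870/-0.750; half-tol=0.380, Σhalf²=0.284900
  -D: nom -28.300 → Σnom=-62.330; wc +0.110/-0.230 → slack +0.980/-0.980; half-tol=0.170, Σhalf²=0.313800
  +E: nom +23.600 → Σnom=-38.730; wc +0.420/-0.420 → slack +1.400/-1.400; half-tol=0.420, Σhalf²=0.490200
  +F: nom +38.100 → Σnom=-0.630; wc +0.464/-0.464 → slack +1.864/-1.864; half-tol=0.464, Σhalf²=0.705496
  +G: nom +25.550 → Σnom=24.920; wc +0.280/-0.280 → slack +2.144/-2.144; half-tol=0.280, Σhalf²=0.783896
  +H: nom +3.100 → Σnom=28.020; wc +0.350/-0.246 → slack +2.494/-2.390; half-tol=0.298, Σhalf²=0.872700
  -I: nom -20.400 → Σnom=7.620; wc +0.400/-0.040 → slack +2.894/-2.430; half-tol=0.220, Σhalf²=0.921100
  +J: nom +35.600 → Σnom=43.220; wc +0.250/-0.360 → slack +3.144/-2.790; half-tol=0.305, Σhalf²=1.014125
Nominal = 43.220. Worst-case = [43.220 - 2.790, 43.220 + 3.144] = [40.430, 46.364]. RSS = √1.014125 = 1.007.

nominal=43.220 wc=[40.430,46.364] rss=1.007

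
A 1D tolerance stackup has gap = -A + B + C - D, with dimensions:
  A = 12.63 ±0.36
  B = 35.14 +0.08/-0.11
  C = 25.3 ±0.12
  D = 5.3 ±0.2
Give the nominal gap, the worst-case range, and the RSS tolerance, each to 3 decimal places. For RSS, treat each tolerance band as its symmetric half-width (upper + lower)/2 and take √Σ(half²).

Stack each dimension's contribution:
  -A: nom -12.630 → Σnom=-12.630; wc +0.360/-0.360 → slack +0.360/-0.360; half-tol=0.360, Σhalf²=0.129600
  +B: nom +35.140 → Σnom=22.510; wc +0.080/-0.110 → slack +0.440/-0.470; half-tol=0.095, Σhalf²=0.138625
  +C: nom +25.300 → Σnom=47.810; wc +0.120/-0.120 → slack +0.560/-0.590; half-tol=0.120, Σhalf²=0.153025
  -D: nom -5.300 → Σnom=42.510; wc +0.200/-0.200 → slack +0.760/-0.790; half-tol=0.200, Σhalf²=0.193025
Nominal = 42.510. Worst-case = [42.510 - 0.790, 42.510 + 0.760] = [41.720, 43.270]. RSS = √0.193025 = 0.439.

nominal=42.510 wc=[41.720,43.270] rss=0.439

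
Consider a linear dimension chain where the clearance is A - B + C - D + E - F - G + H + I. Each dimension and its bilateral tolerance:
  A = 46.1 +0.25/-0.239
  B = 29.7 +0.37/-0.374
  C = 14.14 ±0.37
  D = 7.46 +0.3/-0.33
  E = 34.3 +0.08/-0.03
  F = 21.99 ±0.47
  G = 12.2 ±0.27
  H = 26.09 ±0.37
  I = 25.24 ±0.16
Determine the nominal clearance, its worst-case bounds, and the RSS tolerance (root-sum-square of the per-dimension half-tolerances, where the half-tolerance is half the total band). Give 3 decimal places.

nominal=74.520 wc=[71.941,77.194] rss=0.945

Stack each dimension's contribution:
  +A: nom +46.100 → Σnom=46.100; wc +0.250/-0.239 → slack +0.250/-0.239; half-tol=0.244, Σhalf²=0.059780
  -B: nom -29.700 → Σnom=16.400; wc +0.374/-0.370 → slack +0.624/-0.609; half-tol=0.372, Σhalf²=0.198164
  +C: nom +14.140 → Σnom=30.540; wc +0.370/-0.370 → slack +0.994/-0.979; half-tol=0.370, Σhalf²=0.335064
  -D: nom -7.460 → Σnom=23.080; wc +0.330/-0.300 → slack +1.324/-1.279; half-tol=0.315, Σhalf²=0.434289
  +E: nom +34.300 → Σnom=57.380; wc +0.080/-0.030 → slack +1.404/-1.309; half-tol=0.055, Σhalf²=0.437314
  -F: nom -21.990 → Σnom=35.390; wc +0.470/-0.470 → slack +1.874/-1.779; half-tol=0.470, Σhalf²=0.658214
  -G: nom -12.200 → Σnom=23.190; wc +0.270/-0.270 → slack +2.144/-2.049; half-tol=0.270, Σhalf²=0.731114
  +H: nom +26.090 → Σnom=49.280; wc +0.370/-0.370 → slack +2.514/-2.419; half-tol=0.370, Σhalf²=0.868014
  +I: nom +25.240 → Σnom=74.520; wc +0.160/-0.160 → slack +2.674/-2.579; half-tol=0.160, Σhalf²=0.893614
Nominal = 74.520. Worst-case = [74.520 - 2.579, 74.520 + 2.674] = [71.941, 77.194]. RSS = √0.893614 = 0.945.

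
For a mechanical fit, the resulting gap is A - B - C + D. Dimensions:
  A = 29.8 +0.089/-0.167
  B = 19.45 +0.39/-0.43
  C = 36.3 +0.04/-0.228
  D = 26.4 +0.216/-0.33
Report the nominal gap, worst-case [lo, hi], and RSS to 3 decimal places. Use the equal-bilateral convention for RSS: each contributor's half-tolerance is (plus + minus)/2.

nominal=0.450 wc=[-0.477,1.413] rss=0.526

Stack each dimension's contribution:
  +A: nom +29.800 → Σnom=29.800; wc +0.089/-0.167 → slack +0.089/-0.167; half-tol=0.128, Σhalf²=0.016384
  -B: nom -19.450 → Σnom=10.350; wc +0.430/-0.390 → slack +0.519/-0.557; half-tol=0.410, Σhalf²=0.184484
  -C: nom -36.300 → Σnom=-25.950; wc +0.228/-0.040 → slack +0.747/-0.597; half-tol=0.134, Σhalf²=0.202440
  +D: nom +26.400 → Σnom=0.450; wc +0.216/-0.330 → slack +0.963/-0.927; half-tol=0.273, Σhalf²=0.276969
Nominal = 0.450. Worst-case = [0.450 - 0.927, 0.450 + 0.963] = [-0.477, 1.413]. RSS = √0.276969 = 0.526.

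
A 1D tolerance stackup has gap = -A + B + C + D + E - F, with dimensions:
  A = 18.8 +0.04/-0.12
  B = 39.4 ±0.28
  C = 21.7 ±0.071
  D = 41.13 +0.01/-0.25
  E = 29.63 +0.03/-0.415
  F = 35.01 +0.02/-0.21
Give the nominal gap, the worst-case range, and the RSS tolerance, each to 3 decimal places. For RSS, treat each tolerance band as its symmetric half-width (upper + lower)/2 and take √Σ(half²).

Stack each dimension's contribution:
  -A: nom -18.800 → Σnom=-18.800; wc +0.120/-0.040 → slack +0.120/-0.040; half-tol=0.080, Σhalf²=0.006400
  +B: nom +39.400 → Σnom=20.600; wc +0.280/-0.280 → slack +0.400/-0.320; half-tol=0.280, Σhalf²=0.084800
  +C: nom +21.700 → Σnom=42.300; wc +0.071/-0.071 → slack +0.471/-0.391; half-tol=0.071, Σhalf²=0.089841
  +D: nom +41.130 → Σnom=83.430; wc +0.010/-0.250 → slack +0.481/-0.641; half-tol=0.130, Σhalf²=0.106741
  +E: nom +29.630 → Σnom=113.060; wc +0.030/-0.415 → slack +0.511/-1.056; half-tol=0.222, Σhalf²=0.156247
  -F: nom -35.010 → Σnom=78.050; wc +0.210/-0.020 → slack +0.721/-1.076; half-tol=0.115, Σhalf²=0.169472
Nominal = 78.050. Worst-case = [78.050 - 1.076, 78.050 + 0.721] = [76.974, 78.771]. RSS = √0.169472 = 0.412.

nominal=78.050 wc=[76.974,78.771] rss=0.412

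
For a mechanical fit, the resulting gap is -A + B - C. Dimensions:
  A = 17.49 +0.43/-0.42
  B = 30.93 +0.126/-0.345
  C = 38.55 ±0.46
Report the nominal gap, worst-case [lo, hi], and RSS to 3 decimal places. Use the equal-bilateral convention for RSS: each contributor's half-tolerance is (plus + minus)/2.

Stack each dimension's contribution:
  -A: nom -17.490 → Σnom=-17.490; wc +0.420/-0.430 → slack +0.420/-0.430; half-tol=0.425, Σhalf²=0.180625
  +B: nom +30.930 → Σnom=13.440; wc +0.126/-0.345 → slack +0.546/-0.775; half-tol=0.235, Σhalf²=0.236085
  -C: nom -38.550 → Σnom=-25.110; wc +0.460/-0.460 → slack +1.006/-1.235; half-tol=0.460, Σhalf²=0.447685
Nominal = -25.110. Worst-case = [-25.110 - 1.235, -25.110 + 1.006] = [-26.345, -24.104]. RSS = √0.447685 = 0.669.

nominal=-25.110 wc=[-26.345,-24.104] rss=0.669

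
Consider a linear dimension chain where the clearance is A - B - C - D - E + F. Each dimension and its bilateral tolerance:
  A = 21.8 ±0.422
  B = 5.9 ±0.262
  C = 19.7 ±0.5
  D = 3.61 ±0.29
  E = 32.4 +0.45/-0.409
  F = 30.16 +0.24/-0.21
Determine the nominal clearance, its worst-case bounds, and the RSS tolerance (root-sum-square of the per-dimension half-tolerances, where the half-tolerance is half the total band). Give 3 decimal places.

Stack each dimension's contribution:
  +A: nom +21.800 → Σnom=21.800; wc +0.422/-0.422 → slack +0.422/-0.422; half-tol=0.422, Σhalf²=0.178084
  -B: nom -5.900 → Σnom=15.900; wc +0.262/-0.262 → slack +0.684/-0.684; half-tol=0.262, Σhalf²=0.246728
  -C: nom -19.700 → Σnom=-3.800; wc +0.500/-0.500 → slack +1.184/-1.184; half-tol=0.500, Σhalf²=0.496728
  -D: nom -3.610 → Σnom=-7.410; wc +0.290/-0.290 → slack +1.474/-1.474; half-tol=0.290, Σhalf²=0.580828
  -E: nom -32.400 → Σnom=-39.810; wc +0.409/-0.450 → slack +1.883/-1.924; half-tol=0.429, Σhalf²=0.765298
  +F: nom +30.160 → Σnom=-9.650; wc +0.240/-0.210 → slack +2.123/-2.134; half-tol=0.225, Σhalf²=0.815923
Nominal = -9.650. Worst-case = [-9.650 - 2.134, -9.650 + 2.123] = [-11.784, -7.527]. RSS = √0.815923 = 0.903.

nominal=-9.650 wc=[-11.784,-7.527] rss=0.903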